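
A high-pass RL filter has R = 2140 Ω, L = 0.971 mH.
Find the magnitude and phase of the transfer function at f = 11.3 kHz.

Step 1 — Angular frequency: ω = 2π·1.13e+04 = 7.1e+04 rad/s.
Step 2 — Transfer function: H(jω) = jωL/(R + jωL).
Step 3 — Numerator jωL = j·68.94; denominator R + jωL = 2140 + j68.94.
Step 4 — H = 0.001037 + j0.03218.
Step 5 — Magnitude: |H| = 0.0322 (-29.8 dB); phase: φ = 88.2°.

|H| = 0.0322 (-29.8 dB), φ = 88.2°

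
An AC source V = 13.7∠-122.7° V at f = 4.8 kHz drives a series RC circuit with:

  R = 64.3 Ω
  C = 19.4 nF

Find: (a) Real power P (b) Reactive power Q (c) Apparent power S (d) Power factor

Step 1 — Angular frequency: ω = 2π·f = 2π·4800 = 3.016e+04 rad/s.
Step 2 — Component impedances:
  R: Z = R = 64.3 Ω
  C: Z = 1/(jωC) = -j/(ω·C) = 0 - j1709 Ω
Step 3 — Series combination: Z_total = R + C = 64.3 - j1709 Ω = 1710∠-87.8° Ω.
Step 4 — Source phasor: V = 13.7∠-122.7° V = -7.401 - j11.53 V.
Step 5 — Current: I = V / Z = 0.006573 - j0.004578 A = 0.00801∠-34.9° A.
Step 6 — Complex power: S = V·I* = 0.004126 - j0.1097 VA.
Step 7 — Real power: P = Re(S) = 0.004126 W.
Step 8 — Reactive power: Q = Im(S) = -0.1097 VAR.
Step 9 — Apparent power: |S| = 0.1097 VA.
Step 10 — Power factor: PF = P/|S| = 0.03759 (leading).

(a) P = 0.004126 W  (b) Q = -0.1097 VAR  (c) S = 0.1097 VA  (d) PF = 0.03759 (leading)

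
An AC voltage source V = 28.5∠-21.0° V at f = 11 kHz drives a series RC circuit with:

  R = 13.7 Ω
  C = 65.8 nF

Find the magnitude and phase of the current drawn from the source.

Step 1 — Angular frequency: ω = 2π·f = 2π·1.1e+04 = 6.912e+04 rad/s.
Step 2 — Component impedances:
  R: Z = R = 13.7 Ω
  C: Z = 1/(jωC) = -j/(ω·C) = 0 - j219.9 Ω
Step 3 — Series combination: Z_total = R + C = 13.7 - j219.9 Ω = 220.3∠-86.4° Ω.
Step 4 — Source phasor: V = 28.5∠-21.0° V = 26.61 - j10.21 V.
Step 5 — Ohm's law: I = V / Z_total = (26.61 - j10.21) / (13.7 - j219.9) = 0.05378 + j0.1177 A.
Step 6 — Convert to polar: |I| = 0.1294 A, ∠I = 65.4°.

I = 0.1294∠65.4° A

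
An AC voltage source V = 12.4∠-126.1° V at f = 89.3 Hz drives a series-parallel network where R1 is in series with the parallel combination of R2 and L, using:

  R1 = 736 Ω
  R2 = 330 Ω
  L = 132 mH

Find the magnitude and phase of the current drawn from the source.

Step 1 — Angular frequency: ω = 2π·f = 2π·89.3 = 561.1 rad/s.
Step 2 — Component impedances:
  R1: Z = R = 736 Ω
  R2: Z = R = 330 Ω
  L: Z = jωL = j·561.1·0.132 = 0 + j74.06 Ω
Step 3 — Parallel branch: R2 || L = 1/(1/R2 + 1/L) = 15.83 + j70.51 Ω.
Step 4 — Series with R1: Z_total = R1 + (R2 || L) = 751.8 + j70.51 Ω = 755.1∠5.4° Ω.
Step 5 — Source phasor: V = 12.4∠-126.1° V = -7.306 - j10.02 V.
Step 6 — Ohm's law: I = V / Z_total = (-7.306 - j10.02) / (751.8 + j70.51) = -0.01087 - j0.01231 A.
Step 7 — Convert to polar: |I| = 0.01642 A, ∠I = -131.5°.

I = 0.01642∠-131.5° A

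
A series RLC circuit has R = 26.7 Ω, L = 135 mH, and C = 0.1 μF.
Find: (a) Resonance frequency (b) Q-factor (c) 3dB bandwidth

Step 1 — Resonance condition Im(Z)=0 gives ω₀ = 1/√(LC).
Step 2 — ω₀ = 1/√(0.135·1e-07) = 8607 rad/s.
Step 3 — f₀ = ω₀/(2π) = 1370 Hz.
Step 4 — Series Q: Q = ω₀L/R = 8607·0.135/26.7 = 43.52.
Step 5 — 3dB bandwidth: Δω = ω₀/Q = 197.8 rad/s; BW = Δω/(2π) = 31.48 Hz.

(a) f₀ = 1370 Hz  (b) Q = 43.52  (c) BW = 31.48 Hz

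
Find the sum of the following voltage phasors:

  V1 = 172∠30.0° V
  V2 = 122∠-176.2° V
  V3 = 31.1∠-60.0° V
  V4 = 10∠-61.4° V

Step 1 — Convert each phasor to rectangular form:
  V1 = 172·(cos(30.0°) + j·sin(30.0°)) = 149 + j86 V
  V2 = 122·(cos(-176.2°) + j·sin(-176.2°)) = -121.7 - j8.085 V
  V3 = 31.1·(cos(-60.0°) + j·sin(-60.0°)) = 15.55 - j26.93 V
  V4 = 10·(cos(-61.4°) + j·sin(-61.4°)) = 4.787 - j8.78 V
Step 2 — Sum components: V_total = 47.56 + j42.2 V.
Step 3 — Convert to polar: |V_total| = 63.59 V, ∠V_total = 41.6°.

V_total = 63.59∠41.6° V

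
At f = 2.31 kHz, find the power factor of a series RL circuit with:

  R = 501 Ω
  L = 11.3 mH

Step 1 — Angular frequency: ω = 2π·f = 2π·2310 = 1.451e+04 rad/s.
Step 2 — Component impedances:
  R: Z = R = 501 Ω
  L: Z = jωL = j·1.451e+04·0.0113 = 0 + j164 Ω
Step 3 — Series combination: Z_total = R + L = 501 + j164 Ω = 527.2∠18.1° Ω.
Step 4 — Power factor: PF = cos(φ) = Re(Z)/|Z| = 501/527.16 = 0.9504.
Step 5 — Type: Im(Z) = 164 ⇒ lagging (phase φ = 18.1°).

PF = 0.9504 (lagging, φ = 18.1°)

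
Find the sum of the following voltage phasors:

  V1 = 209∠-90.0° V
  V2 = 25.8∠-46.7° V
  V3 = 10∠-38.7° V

Step 1 — Convert each phasor to rectangular form:
  V1 = 209·(cos(-90.0°) + j·sin(-90.0°)) = 0 - j209 V
  V2 = 25.8·(cos(-46.7°) + j·sin(-46.7°)) = 17.69 - j18.78 V
  V3 = 10·(cos(-38.7°) + j·sin(-38.7°)) = 7.804 - j6.252 V
Step 2 — Sum components: V_total = 25.5 - j234 V.
Step 3 — Convert to polar: |V_total| = 235.4 V, ∠V_total = -83.8°.

V_total = 235.4∠-83.8° V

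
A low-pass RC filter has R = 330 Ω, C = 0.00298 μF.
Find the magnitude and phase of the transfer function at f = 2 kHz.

Step 1 — Angular frequency: ω = 2π·2000 = 1.257e+04 rad/s.
Step 2 — Transfer function: H(jω) = 1/(1 + jωRC).
Step 3 — Denominator: 1 + jωRC = 1 + j·1.257e+04·330·2.98e-09 = 1 + j0.01236.
Step 4 — H = 0.9998 - j0.01236.
Step 5 — Magnitude: |H| = 0.9999 (-0.0 dB); phase: φ = -0.7°.

|H| = 0.9999 (-0.0 dB), φ = -0.7°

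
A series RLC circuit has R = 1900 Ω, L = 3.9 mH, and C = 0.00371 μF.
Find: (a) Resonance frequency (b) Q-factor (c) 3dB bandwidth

Step 1 — Resonance condition Im(Z)=0 gives ω₀ = 1/√(LC).
Step 2 — ω₀ = 1/√(0.0039·3.71e-09) = 2.629e+05 rad/s.
Step 3 — f₀ = ω₀/(2π) = 4.184e+04 Hz.
Step 4 — Series Q: Q = ω₀L/R = 2.629e+05·0.0039/1900 = 0.5396.
Step 5 — 3dB bandwidth: Δω = ω₀/Q = 4.872e+05 rad/s; BW = Δω/(2π) = 7.754e+04 Hz.

(a) f₀ = 4.184e+04 Hz  (b) Q = 0.5396  (c) BW = 7.754e+04 Hz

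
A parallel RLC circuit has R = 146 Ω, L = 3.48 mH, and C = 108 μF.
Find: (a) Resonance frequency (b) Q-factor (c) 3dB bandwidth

Step 1 — Resonance: ω₀ = 1/√(LC) = 1/√(0.00348·0.000108) = 1631 rad/s.
Step 2 — f₀ = ω₀/(2π) = 259.6 Hz.
Step 3 — Parallel Q: Q = R/(ω₀L) = 146/(1631·0.00348) = 25.72.
Step 4 — Bandwidth: Δω = ω₀/Q = 63.42 rad/s; BW = Δω/(2π) = 10.09 Hz.

(a) f₀ = 259.6 Hz  (b) Q = 25.72  (c) BW = 10.09 Hz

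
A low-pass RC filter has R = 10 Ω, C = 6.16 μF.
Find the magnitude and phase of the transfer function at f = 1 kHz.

Step 1 — Angular frequency: ω = 2π·1000 = 6283 rad/s.
Step 2 — Transfer function: H(jω) = 1/(1 + jωRC).
Step 3 — Denominator: 1 + jωRC = 1 + j·6283·10·6.16e-06 = 1 + j0.387.
Step 4 — H = 0.8697 - j0.3366.
Step 5 — Magnitude: |H| = 0.9326 (-0.6 dB); phase: φ = -21.2°.

|H| = 0.9326 (-0.6 dB), φ = -21.2°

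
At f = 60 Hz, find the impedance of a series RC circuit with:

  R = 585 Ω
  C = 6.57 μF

Step 1 — Angular frequency: ω = 2π·f = 2π·60 = 377 rad/s.
Step 2 — Component impedances:
  R: Z = R = 585 Ω
  C: Z = 1/(jωC) = -j/(ω·C) = 0 - j403.7 Ω
Step 3 — Series combination: Z_total = R + C = 585 - j403.7 Ω = 710.8∠-34.6° Ω.

Z = 585 - j403.7 Ω = 710.8∠-34.6° Ω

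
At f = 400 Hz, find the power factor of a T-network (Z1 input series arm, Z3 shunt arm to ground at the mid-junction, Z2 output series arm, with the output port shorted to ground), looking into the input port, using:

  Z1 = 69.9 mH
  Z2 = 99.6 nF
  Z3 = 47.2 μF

Step 1 — Angular frequency: ω = 2π·f = 2π·400 = 2513 rad/s.
Step 2 — Component impedances:
  Z1: Z = jωL = j·2513·0.0699 = 0 + j175.7 Ω
  Z2: Z = 1/(jωC) = -j/(ω·C) = 0 - j3995 Ω
  Z3: Z = 1/(jωC) = -j/(ω·C) = 0 - j8.43 Ω
Step 3 — With the output port shorted to ground, the output series arm Z2 runs from the junction to ground; the shunt arm Z3 also runs from the junction to ground. They appear in parallel: Z3 || Z2 = 0 - j8.412 Ω.
Step 4 — Series with input arm Z1: Z_in = Z1 + (Z3 || Z2) = 0 + j167.3 Ω = 167.3∠90.0° Ω.
Step 5 — Power factor: PF = cos(φ) = Re(Z)/|Z| = 0/167.3 = 0.
Step 6 — Type: Im(Z) = 167.3 ⇒ lagging (phase φ = 90.0°).

PF = 0 (lagging, φ = 90.0°)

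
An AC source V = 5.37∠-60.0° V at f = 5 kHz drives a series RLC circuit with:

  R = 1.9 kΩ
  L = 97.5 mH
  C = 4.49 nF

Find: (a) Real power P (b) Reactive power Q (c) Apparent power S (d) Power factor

Step 1 — Angular frequency: ω = 2π·f = 2π·5000 = 3.142e+04 rad/s.
Step 2 — Component impedances:
  R: Z = R = 1900 Ω
  L: Z = jωL = j·3.142e+04·0.0975 = 0 + j3063 Ω
  C: Z = 1/(jωC) = -j/(ω·C) = 0 - j7089 Ω
Step 3 — Series combination: Z_total = R + L + C = 1900 - j4026 Ω = 4452∠-64.7° Ω.
Step 4 — Source phasor: V = 5.37∠-60.0° V = 2.685 - j4.651 V.
Step 5 — Current: I = V / Z = 0.001202 + j9.961e-05 A = 0.001206∠4.7° A.
Step 6 — Complex power: S = V·I* = 0.002764 - j0.005858 VA.
Step 7 — Real power: P = Re(S) = 0.002764 W.
Step 8 — Reactive power: Q = Im(S) = -0.005858 VAR.
Step 9 — Apparent power: |S| = 0.006477 VA.
Step 10 — Power factor: PF = P/|S| = 0.4268 (leading).

(a) P = 0.002764 W  (b) Q = -0.005858 VAR  (c) S = 0.006477 VA  (d) PF = 0.4268 (leading)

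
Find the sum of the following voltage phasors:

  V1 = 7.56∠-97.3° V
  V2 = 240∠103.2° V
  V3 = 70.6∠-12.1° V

Step 1 — Convert each phasor to rectangular form:
  V1 = 7.56·(cos(-97.3°) + j·sin(-97.3°)) = -0.9606 - j7.499 V
  V2 = 240·(cos(103.2°) + j·sin(103.2°)) = -54.8 + j233.7 V
  V3 = 70.6·(cos(-12.1°) + j·sin(-12.1°)) = 69.03 - j14.8 V
Step 2 — Sum components: V_total = 13.27 + j211.4 V.
Step 3 — Convert to polar: |V_total| = 211.8 V, ∠V_total = 86.4°.

V_total = 211.8∠86.4° V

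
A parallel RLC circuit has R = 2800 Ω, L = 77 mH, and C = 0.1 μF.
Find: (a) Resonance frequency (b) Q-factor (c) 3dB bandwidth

Step 1 — Resonance: ω₀ = 1/√(LC) = 1/√(0.077·1e-07) = 1.14e+04 rad/s.
Step 2 — f₀ = ω₀/(2π) = 1814 Hz.
Step 3 — Parallel Q: Q = R/(ω₀L) = 2800/(1.14e+04·0.077) = 3.191.
Step 4 — Bandwidth: Δω = ω₀/Q = 3571 rad/s; BW = Δω/(2π) = 568.4 Hz.

(a) f₀ = 1814 Hz  (b) Q = 3.191  (c) BW = 568.4 Hz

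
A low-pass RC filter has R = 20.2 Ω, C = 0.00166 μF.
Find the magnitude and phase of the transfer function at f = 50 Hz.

Step 1 — Angular frequency: ω = 2π·50 = 314.2 rad/s.
Step 2 — Transfer function: H(jω) = 1/(1 + jωRC).
Step 3 — Denominator: 1 + jωRC = 1 + j·314.2·20.2·1.66e-09 = 1 + j1.053e-05.
Step 4 — H = 1 - j1.053e-05.
Step 5 — Magnitude: |H| = 1 (-0.0 dB); phase: φ = -0.0°.

|H| = 1 (-0.0 dB), φ = -0.0°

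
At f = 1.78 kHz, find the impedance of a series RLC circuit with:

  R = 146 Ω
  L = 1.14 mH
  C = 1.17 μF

Step 1 — Angular frequency: ω = 2π·f = 2π·1780 = 1.118e+04 rad/s.
Step 2 — Component impedances:
  R: Z = R = 146 Ω
  L: Z = jωL = j·1.118e+04·0.00114 = 0 + j12.75 Ω
  C: Z = 1/(jωC) = -j/(ω·C) = 0 - j76.42 Ω
Step 3 — Series combination: Z_total = R + L + C = 146 - j63.67 Ω = 159.3∠-23.6° Ω.

Z = 146 - j63.67 Ω = 159.3∠-23.6° Ω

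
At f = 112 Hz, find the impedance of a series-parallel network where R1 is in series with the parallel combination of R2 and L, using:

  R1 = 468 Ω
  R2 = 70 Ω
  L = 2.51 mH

Step 1 — Angular frequency: ω = 2π·f = 2π·112 = 703.7 rad/s.
Step 2 — Component impedances:
  R1: Z = R = 468 Ω
  R2: Z = R = 70 Ω
  L: Z = jωL = j·703.7·0.00251 = 0 + j1.766 Ω
Step 3 — Parallel branch: R2 || L = 1/(1/R2 + 1/L) = 0.04454 + j1.765 Ω.
Step 4 — Series with R1: Z_total = R1 + (R2 || L) = 468 + j1.765 Ω = 468∠0.2° Ω.

Z = 468 + j1.765 Ω = 468∠0.2° Ω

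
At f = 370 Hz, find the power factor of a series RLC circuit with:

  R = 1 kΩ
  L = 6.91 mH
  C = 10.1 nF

Step 1 — Angular frequency: ω = 2π·f = 2π·370 = 2325 rad/s.
Step 2 — Component impedances:
  R: Z = R = 1000 Ω
  L: Z = jωL = j·2325·0.00691 = 0 + j16.06 Ω
  C: Z = 1/(jωC) = -j/(ω·C) = 0 - j4.259e+04 Ω
Step 3 — Series combination: Z_total = R + L + C = 1000 - j4.257e+04 Ω = 4.258e+04∠-88.7° Ω.
Step 4 — Power factor: PF = cos(φ) = Re(Z)/|Z| = 1000/42585 = 0.02348.
Step 5 — Type: Im(Z) = -4.257e+04 ⇒ leading (phase φ = -88.7°).

PF = 0.02348 (leading, φ = -88.7°)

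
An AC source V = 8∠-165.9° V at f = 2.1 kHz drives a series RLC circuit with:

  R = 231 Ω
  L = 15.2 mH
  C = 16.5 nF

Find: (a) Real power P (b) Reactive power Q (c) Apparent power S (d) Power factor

Step 1 — Angular frequency: ω = 2π·f = 2π·2100 = 1.319e+04 rad/s.
Step 2 — Component impedances:
  R: Z = R = 231 Ω
  L: Z = jωL = j·1.319e+04·0.0152 = 0 + j200.6 Ω
  C: Z = 1/(jωC) = -j/(ω·C) = 0 - j4593 Ω
Step 3 — Series combination: Z_total = R + L + C = 231 - j4393 Ω = 4399∠-87.0° Ω.
Step 4 — Source phasor: V = 8∠-165.9° V = -7.759 - j1.949 V.
Step 5 — Current: I = V / Z = 0.0003498 - j0.001785 A = 0.001819∠-78.9° A.
Step 6 — Complex power: S = V·I* = 0.0007641 - j0.01453 VA.
Step 7 — Real power: P = Re(S) = 0.0007641 W.
Step 8 — Reactive power: Q = Im(S) = -0.01453 VAR.
Step 9 — Apparent power: |S| = 0.01455 VA.
Step 10 — Power factor: PF = P/|S| = 0.05252 (leading).

(a) P = 0.0007641 W  (b) Q = -0.01453 VAR  (c) S = 0.01455 VA  (d) PF = 0.05252 (leading)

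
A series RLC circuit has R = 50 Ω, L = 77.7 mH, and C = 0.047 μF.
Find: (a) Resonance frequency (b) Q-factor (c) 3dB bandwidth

Step 1 — Resonance: ω₀ = 1/√(LC) = 1/√(0.0777·4.7e-08) = 1.655e+04 rad/s.
Step 2 — f₀ = ω₀/(2π) = 2634 Hz.
Step 3 — Series Q: Q = ω₀L/R = 1.655e+04·0.0777/50 = 25.72.
Step 4 — Bandwidth: Δω = ω₀/Q = 643.5 rad/s; BW = Δω/(2π) = 102.4 Hz.

(a) f₀ = 2634 Hz  (b) Q = 25.72  (c) BW = 102.4 Hz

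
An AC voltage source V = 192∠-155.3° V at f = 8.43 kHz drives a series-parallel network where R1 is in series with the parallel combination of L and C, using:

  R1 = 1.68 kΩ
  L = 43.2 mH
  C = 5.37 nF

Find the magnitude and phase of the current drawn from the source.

Step 1 — Angular frequency: ω = 2π·f = 2π·8430 = 5.297e+04 rad/s.
Step 2 — Component impedances:
  R1: Z = R = 1680 Ω
  L: Z = jωL = j·5.297e+04·0.0432 = 0 + j2288 Ω
  C: Z = 1/(jωC) = -j/(ω·C) = 0 - j3516 Ω
Step 3 — Parallel branch: L || C = 1/(1/L + 1/C) = 0 + j6553 Ω.
Step 4 — Series with R1: Z_total = R1 + (L || C) = 1680 + j6553 Ω = 6765∠75.6° Ω.
Step 5 — Source phasor: V = 192∠-155.3° V = -174.4 - j80.23 V.
Step 6 — Ohm's law: I = V / Z_total = (-174.4 - j80.23) / (1680 + j6553) = -0.01789 + j0.02203 A.
Step 7 — Convert to polar: |I| = 0.02838 A, ∠I = 129.1°.

I = 0.02838∠129.1° A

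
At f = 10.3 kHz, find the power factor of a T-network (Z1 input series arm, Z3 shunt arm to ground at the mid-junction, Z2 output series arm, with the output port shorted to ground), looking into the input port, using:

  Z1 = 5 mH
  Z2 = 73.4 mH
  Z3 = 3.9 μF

Step 1 — Angular frequency: ω = 2π·f = 2π·1.03e+04 = 6.472e+04 rad/s.
Step 2 — Component impedances:
  Z1: Z = jωL = j·6.472e+04·0.005 = 0 + j323.6 Ω
  Z2: Z = jωL = j·6.472e+04·0.0734 = 0 + j4750 Ω
  Z3: Z = 1/(jωC) = -j/(ω·C) = 0 - j3.962 Ω
Step 3 — With the output port shorted to ground, the output series arm Z2 runs from the junction to ground; the shunt arm Z3 also runs from the junction to ground. They appear in parallel: Z3 || Z2 = 0 - j3.965 Ω.
Step 4 — Series with input arm Z1: Z_in = Z1 + (Z3 || Z2) = 0 + j319.6 Ω = 319.6∠90.0° Ω.
Step 5 — Power factor: PF = cos(φ) = Re(Z)/|Z| = 0/319.6 = 0.
Step 6 — Type: Im(Z) = 319.6 ⇒ lagging (phase φ = 90.0°).

PF = 0 (lagging, φ = 90.0°)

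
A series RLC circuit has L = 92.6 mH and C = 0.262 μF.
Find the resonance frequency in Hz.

Step 1 — Resonance condition Im(Z)=0 gives ω₀ = 1/√(LC).
Step 2 — ω₀ = 1/√(0.0926·2.62e-07) = 6420 rad/s.
Step 3 — f₀ = ω₀/(2π) = 1022 Hz.

f₀ = 1022 Hz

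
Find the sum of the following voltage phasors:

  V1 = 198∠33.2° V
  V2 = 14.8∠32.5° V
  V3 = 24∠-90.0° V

Step 1 — Convert each phasor to rectangular form:
  V1 = 198·(cos(33.2°) + j·sin(33.2°)) = 165.7 + j108.4 V
  V2 = 14.8·(cos(32.5°) + j·sin(32.5°)) = 12.48 + j7.952 V
  V3 = 24·(cos(-90.0°) + j·sin(-90.0°)) = 0 - j24 V
Step 2 — Sum components: V_total = 178.2 + j92.37 V.
Step 3 — Convert to polar: |V_total| = 200.7 V, ∠V_total = 27.4°.

V_total = 200.7∠27.4° V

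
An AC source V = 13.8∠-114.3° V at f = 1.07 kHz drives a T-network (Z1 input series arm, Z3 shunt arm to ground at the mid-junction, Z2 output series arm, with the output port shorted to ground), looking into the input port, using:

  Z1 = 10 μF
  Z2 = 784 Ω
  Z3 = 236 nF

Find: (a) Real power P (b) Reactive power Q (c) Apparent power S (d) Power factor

Step 1 — Angular frequency: ω = 2π·f = 2π·1070 = 6723 rad/s.
Step 2 — Component impedances:
  Z1: Z = 1/(jωC) = -j/(ω·C) = 0 - j14.87 Ω
  Z2: Z = R = 784 Ω
  Z3: Z = 1/(jωC) = -j/(ω·C) = 0 - j630.3 Ω
Step 3 — With the output port shorted to ground, the output series arm Z2 runs from the junction to ground; the shunt arm Z3 also runs from the junction to ground. They appear in parallel: Z3 || Z2 = 307.8 - j382.8 Ω.
Step 4 — Series with input arm Z1: Z_in = Z1 + (Z3 || Z2) = 307.8 - j397.7 Ω = 502.9∠-52.3° Ω.
Step 5 — Source phasor: V = 13.8∠-114.3° V = -5.679 - j12.58 V.
Step 6 — Current: I = V / Z = 0.01287 - j0.02424 A = 0.02744∠-62.0° A.
Step 7 — Complex power: S = V·I* = 0.2318 - j0.2995 VA.
Step 8 — Real power: P = Re(S) = 0.2318 W.
Step 9 — Reactive power: Q = Im(S) = -0.2995 VAR.
Step 10 — Apparent power: |S| = 0.3787 VA.
Step 11 — Power factor: PF = P/|S| = 0.612 (leading).

(a) P = 0.2318 W  (b) Q = -0.2995 VAR  (c) S = 0.3787 VA  (d) PF = 0.612 (leading)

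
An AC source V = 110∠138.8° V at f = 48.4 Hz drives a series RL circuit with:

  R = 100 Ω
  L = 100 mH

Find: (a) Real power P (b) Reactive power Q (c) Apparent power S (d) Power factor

Step 1 — Angular frequency: ω = 2π·f = 2π·48.4 = 304.1 rad/s.
Step 2 — Component impedances:
  R: Z = R = 100 Ω
  L: Z = jωL = j·304.1·0.1 = 0 + j30.41 Ω
Step 3 — Series combination: Z_total = R + L = 100 + j30.41 Ω = 104.5∠16.9° Ω.
Step 4 — Source phasor: V = 110∠138.8° V = -82.77 + j72.46 V.
Step 5 — Current: I = V / Z = -0.5559 + j0.8936 A = 1.052∠121.9° A.
Step 6 — Complex power: S = V·I* = 110.8 + j33.68 VA.
Step 7 — Real power: P = Re(S) = 110.8 W.
Step 8 — Reactive power: Q = Im(S) = 33.68 VAR.
Step 9 — Apparent power: |S| = 115.8 VA.
Step 10 — Power factor: PF = P/|S| = 0.9567 (lagging).

(a) P = 110.8 W  (b) Q = 33.68 VAR  (c) S = 115.8 VA  (d) PF = 0.9567 (lagging)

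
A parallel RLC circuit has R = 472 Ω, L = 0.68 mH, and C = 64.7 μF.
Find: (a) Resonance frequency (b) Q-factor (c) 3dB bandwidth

Step 1 — Resonance: ω₀ = 1/√(LC) = 1/√(0.00068·6.47e-05) = 4768 rad/s.
Step 2 — f₀ = ω₀/(2π) = 758.8 Hz.
Step 3 — Parallel Q: Q = R/(ω₀L) = 472/(4768·0.00068) = 145.6.
Step 4 — Bandwidth: Δω = ω₀/Q = 32.75 rad/s; BW = Δω/(2π) = 5.212 Hz.

(a) f₀ = 758.8 Hz  (b) Q = 145.6  (c) BW = 5.212 Hz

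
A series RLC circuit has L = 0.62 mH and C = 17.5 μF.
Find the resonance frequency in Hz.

Step 1 — Resonance condition Im(Z)=0 gives ω₀ = 1/√(LC).
Step 2 — ω₀ = 1/√(0.00062·1.75e-05) = 9600 rad/s.
Step 3 — f₀ = ω₀/(2π) = 1528 Hz.

f₀ = 1528 Hz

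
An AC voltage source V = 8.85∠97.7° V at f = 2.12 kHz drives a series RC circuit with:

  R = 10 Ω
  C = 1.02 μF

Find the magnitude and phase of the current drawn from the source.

Step 1 — Angular frequency: ω = 2π·f = 2π·2120 = 1.332e+04 rad/s.
Step 2 — Component impedances:
  R: Z = R = 10 Ω
  C: Z = 1/(jωC) = -j/(ω·C) = 0 - j73.6 Ω
Step 3 — Series combination: Z_total = R + C = 10 - j73.6 Ω = 74.28∠-82.3° Ω.
Step 4 — Source phasor: V = 8.85∠97.7° V = -1.186 + j8.77 V.
Step 5 — Ohm's law: I = V / Z_total = (-1.186 + j8.77) / (10 - j73.6) = -0.1191 + j7.749e-05 A.
Step 6 — Convert to polar: |I| = 0.1191 A, ∠I = 180.0°.

I = 0.1191∠180.0° A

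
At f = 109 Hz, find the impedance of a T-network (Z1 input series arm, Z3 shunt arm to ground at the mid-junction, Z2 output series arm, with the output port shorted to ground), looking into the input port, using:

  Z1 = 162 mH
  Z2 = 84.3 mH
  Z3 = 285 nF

Step 1 — Angular frequency: ω = 2π·f = 2π·109 = 684.9 rad/s.
Step 2 — Component impedances:
  Z1: Z = jωL = j·684.9·0.162 = 0 + j110.9 Ω
  Z2: Z = jωL = j·684.9·0.0843 = 0 + j57.73 Ω
  Z3: Z = 1/(jωC) = -j/(ω·C) = 0 - j5123 Ω
Step 3 — With the output port shorted to ground, the output series arm Z2 runs from the junction to ground; the shunt arm Z3 also runs from the junction to ground. They appear in parallel: Z3 || Z2 = 0 + j58.39 Ω.
Step 4 — Series with input arm Z1: Z_in = Z1 + (Z3 || Z2) = 0 + j169.3 Ω = 169.3∠90.0° Ω.

Z = 0 + j169.3 Ω = 169.3∠90.0° Ω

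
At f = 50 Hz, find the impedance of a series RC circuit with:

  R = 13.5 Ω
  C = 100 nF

Step 1 — Angular frequency: ω = 2π·f = 2π·50 = 314.2 rad/s.
Step 2 — Component impedances:
  R: Z = R = 13.5 Ω
  C: Z = 1/(jωC) = -j/(ω·C) = 0 - j3.183e+04 Ω
Step 3 — Series combination: Z_total = R + C = 13.5 - j3.183e+04 Ω = 3.183e+04∠-90.0° Ω.

Z = 13.5 - j3.183e+04 Ω = 3.183e+04∠-90.0° Ω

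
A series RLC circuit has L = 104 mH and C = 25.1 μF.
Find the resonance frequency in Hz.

Step 1 — Resonance condition Im(Z)=0 gives ω₀ = 1/√(LC).
Step 2 — ω₀ = 1/√(0.104·2.51e-05) = 618.9 rad/s.
Step 3 — f₀ = ω₀/(2π) = 98.51 Hz.

f₀ = 98.51 Hz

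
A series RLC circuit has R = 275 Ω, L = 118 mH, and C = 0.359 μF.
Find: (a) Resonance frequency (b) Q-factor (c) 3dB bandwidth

Step 1 — Resonance: ω₀ = 1/√(LC) = 1/√(0.118·3.59e-07) = 4859 rad/s.
Step 2 — f₀ = ω₀/(2π) = 773.3 Hz.
Step 3 — Series Q: Q = ω₀L/R = 4859·0.118/275 = 2.085.
Step 4 — Bandwidth: Δω = ω₀/Q = 2331 rad/s; BW = Δω/(2π) = 370.9 Hz.

(a) f₀ = 773.3 Hz  (b) Q = 2.085  (c) BW = 370.9 Hz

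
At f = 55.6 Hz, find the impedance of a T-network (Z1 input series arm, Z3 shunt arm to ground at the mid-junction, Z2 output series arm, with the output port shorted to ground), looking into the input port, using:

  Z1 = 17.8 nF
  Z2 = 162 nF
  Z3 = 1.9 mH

Step 1 — Angular frequency: ω = 2π·f = 2π·55.6 = 349.3 rad/s.
Step 2 — Component impedances:
  Z1: Z = 1/(jωC) = -j/(ω·C) = 0 - j1.608e+05 Ω
  Z2: Z = 1/(jωC) = -j/(ω·C) = 0 - j1.767e+04 Ω
  Z3: Z = jωL = j·349.3·0.0019 = 0 + j0.6638 Ω
Step 3 — With the output port shorted to ground, the output series arm Z2 runs from the junction to ground; the shunt arm Z3 also runs from the junction to ground. They appear in parallel: Z3 || Z2 = 0 + j0.6638 Ω.
Step 4 — Series with input arm Z1: Z_in = Z1 + (Z3 || Z2) = 0 - j1.608e+05 Ω = 1.608e+05∠-90.0° Ω.

Z = 0 - j1.608e+05 Ω = 1.608e+05∠-90.0° Ω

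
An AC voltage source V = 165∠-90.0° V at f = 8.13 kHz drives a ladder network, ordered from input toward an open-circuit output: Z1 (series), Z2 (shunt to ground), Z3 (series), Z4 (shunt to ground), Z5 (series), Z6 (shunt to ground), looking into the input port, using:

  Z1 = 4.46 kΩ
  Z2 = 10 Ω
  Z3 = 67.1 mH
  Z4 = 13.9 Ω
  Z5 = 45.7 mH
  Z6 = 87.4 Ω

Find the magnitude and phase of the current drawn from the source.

Step 1 — Angular frequency: ω = 2π·f = 2π·8130 = 5.108e+04 rad/s.
Step 2 — Component impedances:
  Z1: Z = R = 4460 Ω
  Z2: Z = R = 10 Ω
  Z3: Z = jωL = j·5.108e+04·0.0671 = 0 + j3428 Ω
  Z4: Z = R = 13.9 Ω
  Z5: Z = jωL = j·5.108e+04·0.0457 = 0 + j2334 Ω
  Z6: Z = R = 87.4 Ω
Step 3 — Ladder network (open output): work backward from the far end, alternating series and parallel combinations. Z_in = 4470 + j0.02917 Ω = 4470∠0.0° Ω.
Step 4 — Source phasor: V = 165∠-90.0° V = 0 - j165 V.
Step 5 — Ohm's law: I = V / Z_total = (0 - j165) / (4470 + j0.02917) = -2.409e-07 - j0.03691 A.
Step 6 — Convert to polar: |I| = 0.03691 A, ∠I = -90.0°.

I = 0.03691∠-90.0° A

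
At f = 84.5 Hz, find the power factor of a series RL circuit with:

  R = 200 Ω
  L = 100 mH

Step 1 — Angular frequency: ω = 2π·f = 2π·84.5 = 530.9 rad/s.
Step 2 — Component impedances:
  R: Z = R = 200 Ω
  L: Z = jωL = j·530.9·0.1 = 0 + j53.09 Ω
Step 3 — Series combination: Z_total = R + L = 200 + j53.09 Ω = 206.9∠14.9° Ω.
Step 4 — Power factor: PF = cos(φ) = Re(Z)/|Z| = 200/206.93 = 0.9665.
Step 5 — Type: Im(Z) = 53.09 ⇒ lagging (phase φ = 14.9°).

PF = 0.9665 (lagging, φ = 14.9°)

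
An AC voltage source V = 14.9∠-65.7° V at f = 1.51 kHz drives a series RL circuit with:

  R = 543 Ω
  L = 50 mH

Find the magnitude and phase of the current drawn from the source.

Step 1 — Angular frequency: ω = 2π·f = 2π·1510 = 9488 rad/s.
Step 2 — Component impedances:
  R: Z = R = 543 Ω
  L: Z = jωL = j·9488·0.05 = 0 + j474.4 Ω
Step 3 — Series combination: Z_total = R + L = 543 + j474.4 Ω = 721∠41.1° Ω.
Step 4 — Source phasor: V = 14.9∠-65.7° V = 6.132 - j13.58 V.
Step 5 — Ohm's law: I = V / Z_total = (6.132 - j13.58) / (543 + j474.4) = -0.005987 - j0.01978 A.
Step 6 — Convert to polar: |I| = 0.02066 A, ∠I = -106.8°.

I = 0.02066∠-106.8° A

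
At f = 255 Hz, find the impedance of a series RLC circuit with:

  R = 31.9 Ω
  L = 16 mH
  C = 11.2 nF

Step 1 — Angular frequency: ω = 2π·f = 2π·255 = 1602 rad/s.
Step 2 — Component impedances:
  R: Z = R = 31.9 Ω
  L: Z = jωL = j·1602·0.016 = 0 + j25.64 Ω
  C: Z = 1/(jωC) = -j/(ω·C) = 0 - j5.573e+04 Ω
Step 3 — Series combination: Z_total = R + L + C = 31.9 - j5.57e+04 Ω = 5.57e+04∠-90.0° Ω.

Z = 31.9 - j5.57e+04 Ω = 5.57e+04∠-90.0° Ω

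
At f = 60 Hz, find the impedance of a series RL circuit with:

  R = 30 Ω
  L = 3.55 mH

Step 1 — Angular frequency: ω = 2π·f = 2π·60 = 377 rad/s.
Step 2 — Component impedances:
  R: Z = R = 30 Ω
  L: Z = jωL = j·377·0.00355 = 0 + j1.338 Ω
Step 3 — Series combination: Z_total = R + L = 30 + j1.338 Ω = 30.03∠2.6° Ω.

Z = 30 + j1.338 Ω = 30.03∠2.6° Ω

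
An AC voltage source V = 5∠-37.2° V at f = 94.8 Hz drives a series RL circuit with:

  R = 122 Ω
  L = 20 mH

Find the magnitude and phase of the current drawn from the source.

Step 1 — Angular frequency: ω = 2π·f = 2π·94.8 = 595.6 rad/s.
Step 2 — Component impedances:
  R: Z = R = 122 Ω
  L: Z = jωL = j·595.6·0.02 = 0 + j11.91 Ω
Step 3 — Series combination: Z_total = R + L = 122 + j11.91 Ω = 122.6∠5.6° Ω.
Step 4 — Source phasor: V = 5∠-37.2° V = 3.983 - j3.023 V.
Step 5 — Ohm's law: I = V / Z_total = (3.983 - j3.023) / (122 + j11.91) = 0.02994 - j0.0277 A.
Step 6 — Convert to polar: |I| = 0.04079 A, ∠I = -42.8°.

I = 0.04079∠-42.8° A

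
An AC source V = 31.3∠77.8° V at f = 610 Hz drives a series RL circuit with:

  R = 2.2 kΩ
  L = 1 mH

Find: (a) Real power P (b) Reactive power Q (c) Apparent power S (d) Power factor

Step 1 — Angular frequency: ω = 2π·f = 2π·610 = 3833 rad/s.
Step 2 — Component impedances:
  R: Z = R = 2200 Ω
  L: Z = jωL = j·3833·0.001 = 0 + j3.833 Ω
Step 3 — Series combination: Z_total = R + L = 2200 + j3.833 Ω = 2200∠0.1° Ω.
Step 4 — Source phasor: V = 31.3∠77.8° V = 6.614 + j30.59 V.
Step 5 — Current: I = V / Z = 0.003031 + j0.0139 A = 0.01423∠77.7° A.
Step 6 — Complex power: S = V·I* = 0.4453 + j0.0007758 VA.
Step 7 — Real power: P = Re(S) = 0.4453 W.
Step 8 — Reactive power: Q = Im(S) = 0.0007758 VAR.
Step 9 — Apparent power: |S| = 0.4453 VA.
Step 10 — Power factor: PF = P/|S| = 1 (lagging).

(a) P = 0.4453 W  (b) Q = 0.0007758 VAR  (c) S = 0.4453 VA  (d) PF = 1 (lagging)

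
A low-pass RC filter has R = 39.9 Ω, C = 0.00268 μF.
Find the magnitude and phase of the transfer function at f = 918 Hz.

Step 1 — Angular frequency: ω = 2π·918 = 5768 rad/s.
Step 2 — Transfer function: H(jω) = 1/(1 + jωRC).
Step 3 — Denominator: 1 + jωRC = 1 + j·5768·39.9·2.68e-09 = 1 + j0.0006168.
Step 4 — H = 1 - j0.0006168.
Step 5 — Magnitude: |H| = 1 (-0.0 dB); phase: φ = -0.0°.

|H| = 1 (-0.0 dB), φ = -0.0°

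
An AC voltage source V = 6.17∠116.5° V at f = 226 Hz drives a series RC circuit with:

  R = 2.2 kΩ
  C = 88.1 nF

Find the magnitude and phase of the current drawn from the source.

Step 1 — Angular frequency: ω = 2π·f = 2π·226 = 1420 rad/s.
Step 2 — Component impedances:
  R: Z = R = 2200 Ω
  C: Z = 1/(jωC) = -j/(ω·C) = 0 - j7993 Ω
Step 3 — Series combination: Z_total = R + C = 2200 - j7993 Ω = 8291∠-74.6° Ω.
Step 4 — Source phasor: V = 6.17∠116.5° V = -2.753 + j5.522 V.
Step 5 — Ohm's law: I = V / Z_total = (-2.753 + j5.522) / (2200 - j7993) = -0.0007303 - j0.0001434 A.
Step 6 — Convert to polar: |I| = 0.0007442 A, ∠I = -168.9°.

I = 0.0007442∠-168.9° A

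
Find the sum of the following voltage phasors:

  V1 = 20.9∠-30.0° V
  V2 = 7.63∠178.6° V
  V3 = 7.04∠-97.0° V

Step 1 — Convert each phasor to rectangular form:
  V1 = 20.9·(cos(-30.0°) + j·sin(-30.0°)) = 18.1 - j10.45 V
  V2 = 7.63·(cos(178.6°) + j·sin(178.6°)) = -7.628 + j0.1864 V
  V3 = 7.04·(cos(-97.0°) + j·sin(-97.0°)) = -0.858 - j6.988 V
Step 2 — Sum components: V_total = 9.614 - j17.25 V.
Step 3 — Convert to polar: |V_total| = 19.75 V, ∠V_total = -60.9°.

V_total = 19.75∠-60.9° V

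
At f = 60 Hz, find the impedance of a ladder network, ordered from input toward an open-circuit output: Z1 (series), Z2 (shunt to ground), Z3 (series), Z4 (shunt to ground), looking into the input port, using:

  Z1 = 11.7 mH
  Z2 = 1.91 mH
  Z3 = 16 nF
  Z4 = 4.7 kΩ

Step 1 — Angular frequency: ω = 2π·f = 2π·60 = 377 rad/s.
Step 2 — Component impedances:
  Z1: Z = jωL = j·377·0.0117 = 0 + j4.411 Ω
  Z2: Z = jωL = j·377·0.00191 = 0 + j0.7201 Ω
  Z3: Z = 1/(jωC) = -j/(ω·C) = 0 - j1.658e+05 Ω
  Z4: Z = R = 4700 Ω
Step 3 — Ladder network (open output): work backward from the far end, alternating series and parallel combinations. Z_in = 8.859e-08 + j5.131 Ω = 5.131∠90.0° Ω.

Z = 8.859e-08 + j5.131 Ω = 5.131∠90.0° Ω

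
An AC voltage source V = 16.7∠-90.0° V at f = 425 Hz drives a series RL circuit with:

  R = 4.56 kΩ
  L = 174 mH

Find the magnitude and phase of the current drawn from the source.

Step 1 — Angular frequency: ω = 2π·f = 2π·425 = 2670 rad/s.
Step 2 — Component impedances:
  R: Z = R = 4560 Ω
  L: Z = jωL = j·2670·0.174 = 0 + j464.6 Ω
Step 3 — Series combination: Z_total = R + L = 4560 + j464.6 Ω = 4584∠5.8° Ω.
Step 4 — Source phasor: V = 16.7∠-90.0° V = 0 - j16.7 V.
Step 5 — Ohm's law: I = V / Z_total = (0 - j16.7) / (4560 + j464.6) = -0.0003693 - j0.003625 A.
Step 6 — Convert to polar: |I| = 0.003643 A, ∠I = -95.8°.

I = 0.003643∠-95.8° A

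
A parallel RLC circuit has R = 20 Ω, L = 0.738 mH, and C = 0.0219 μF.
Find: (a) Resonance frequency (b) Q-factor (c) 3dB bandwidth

Step 1 — Resonance: ω₀ = 1/√(LC) = 1/√(0.000738·2.19e-08) = 2.487e+05 rad/s.
Step 2 — f₀ = ω₀/(2π) = 3.959e+04 Hz.
Step 3 — Parallel Q: Q = R/(ω₀L) = 20/(2.487e+05·0.000738) = 0.1089.
Step 4 — Bandwidth: Δω = ω₀/Q = 2.283e+06 rad/s; BW = Δω/(2π) = 3.634e+05 Hz.

(a) f₀ = 3.959e+04 Hz  (b) Q = 0.1089  (c) BW = 3.634e+05 Hz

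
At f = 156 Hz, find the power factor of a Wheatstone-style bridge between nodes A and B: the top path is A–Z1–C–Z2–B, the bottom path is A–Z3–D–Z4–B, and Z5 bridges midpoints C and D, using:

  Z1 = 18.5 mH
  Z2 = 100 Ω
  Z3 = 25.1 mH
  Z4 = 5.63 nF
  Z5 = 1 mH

Step 1 — Angular frequency: ω = 2π·f = 2π·156 = 980.2 rad/s.
Step 2 — Component impedances:
  Z1: Z = jωL = j·980.2·0.0185 = 0 + j18.13 Ω
  Z2: Z = R = 100 Ω
  Z3: Z = jωL = j·980.2·0.0251 = 0 + j24.6 Ω
  Z4: Z = 1/(jωC) = -j/(ω·C) = 0 - j1.812e+05 Ω
  Z5: Z = jωL = j·980.2·0.001 = 0 + j0.9802 Ω
Step 3 — Bridge requires nodal analysis (the Z5 bridge couples midpoints C and D, so the two paths cannot be reduced to a simple series/parallel combination). Setting node B to ground and injecting 1 A at node A, the 3-node admittance system at A, C, D solves to V_A = Z_AB = 100 + j10.56 Ω = 100.6∠6.0° Ω.
Step 4 — Power factor: PF = cos(φ) = Re(Z)/|Z| = 100/100.556 = 0.9945.
Step 5 — Type: Im(Z) = 10.56 ⇒ lagging (phase φ = 6.0°).

PF = 0.9945 (lagging, φ = 6.0°)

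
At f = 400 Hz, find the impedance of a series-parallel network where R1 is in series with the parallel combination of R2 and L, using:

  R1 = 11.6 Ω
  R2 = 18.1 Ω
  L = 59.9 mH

Step 1 — Angular frequency: ω = 2π·f = 2π·400 = 2513 rad/s.
Step 2 — Component impedances:
  R1: Z = R = 11.6 Ω
  R2: Z = R = 18.1 Ω
  L: Z = jωL = j·2513·0.0599 = 0 + j150.5 Ω
Step 3 — Parallel branch: R2 || L = 1/(1/R2 + 1/L) = 17.84 + j2.145 Ω.
Step 4 — Series with R1: Z_total = R1 + (R2 || L) = 29.44 + j2.145 Ω = 29.52∠4.2° Ω.

Z = 29.44 + j2.145 Ω = 29.52∠4.2° Ω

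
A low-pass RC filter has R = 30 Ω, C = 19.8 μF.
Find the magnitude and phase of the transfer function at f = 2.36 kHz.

Step 1 — Angular frequency: ω = 2π·2360 = 1.483e+04 rad/s.
Step 2 — Transfer function: H(jω) = 1/(1 + jωRC).
Step 3 — Denominator: 1 + jωRC = 1 + j·1.483e+04·30·1.98e-05 = 1 + j8.808.
Step 4 — H = 0.01273 - j0.1121.
Step 5 — Magnitude: |H| = 0.1128 (-19.0 dB); phase: φ = -83.5°.

|H| = 0.1128 (-19.0 dB), φ = -83.5°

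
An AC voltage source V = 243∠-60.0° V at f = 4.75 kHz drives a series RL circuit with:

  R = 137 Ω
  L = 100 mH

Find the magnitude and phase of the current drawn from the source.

Step 1 — Angular frequency: ω = 2π·f = 2π·4750 = 2.985e+04 rad/s.
Step 2 — Component impedances:
  R: Z = R = 137 Ω
  L: Z = jωL = j·2.985e+04·0.1 = 0 + j2985 Ω
Step 3 — Series combination: Z_total = R + L = 137 + j2985 Ω = 2988∠87.4° Ω.
Step 4 — Source phasor: V = 243∠-60.0° V = 121.5 - j210.4 V.
Step 5 — Ohm's law: I = V / Z_total = (121.5 - j210.4) / (137 + j2985) = -0.0685 - j0.04385 A.
Step 6 — Convert to polar: |I| = 0.08133 A, ∠I = -147.4°.

I = 0.08133∠-147.4° A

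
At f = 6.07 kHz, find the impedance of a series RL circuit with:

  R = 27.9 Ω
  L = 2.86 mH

Step 1 — Angular frequency: ω = 2π·f = 2π·6070 = 3.814e+04 rad/s.
Step 2 — Component impedances:
  R: Z = R = 27.9 Ω
  L: Z = jωL = j·3.814e+04·0.00286 = 0 + j109.1 Ω
Step 3 — Series combination: Z_total = R + L = 27.9 + j109.1 Ω = 112.6∠75.7° Ω.

Z = 27.9 + j109.1 Ω = 112.6∠75.7° Ω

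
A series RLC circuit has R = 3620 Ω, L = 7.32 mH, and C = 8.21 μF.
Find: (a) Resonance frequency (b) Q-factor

Step 1 — Resonance condition Im(Z)=0 gives ω₀ = 1/√(LC).
Step 2 — ω₀ = 1/√(0.00732·8.21e-06) = 4079 rad/s.
Step 3 — f₀ = ω₀/(2π) = 649.2 Hz.
Step 4 — Series Q: Q = ω₀L/R = 4079·0.00732/3620 = 0.008249.

(a) f₀ = 649.2 Hz  (b) Q = 0.008249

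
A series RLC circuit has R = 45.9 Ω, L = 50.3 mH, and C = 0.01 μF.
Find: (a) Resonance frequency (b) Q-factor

Step 1 — Resonance condition Im(Z)=0 gives ω₀ = 1/√(LC).
Step 2 — ω₀ = 1/√(0.0503·1e-08) = 4.459e+04 rad/s.
Step 3 — f₀ = ω₀/(2π) = 7096 Hz.
Step 4 — Series Q: Q = ω₀L/R = 4.459e+04·0.0503/45.9 = 48.86.

(a) f₀ = 7096 Hz  (b) Q = 48.86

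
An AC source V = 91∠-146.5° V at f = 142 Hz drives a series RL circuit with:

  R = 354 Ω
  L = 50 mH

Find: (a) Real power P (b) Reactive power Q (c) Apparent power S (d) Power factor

Step 1 — Angular frequency: ω = 2π·f = 2π·142 = 892.2 rad/s.
Step 2 — Component impedances:
  R: Z = R = 354 Ω
  L: Z = jωL = j·892.2·0.05 = 0 + j44.61 Ω
Step 3 — Series combination: Z_total = R + L = 354 + j44.61 Ω = 356.8∠7.2° Ω.
Step 4 — Source phasor: V = 91∠-146.5° V = -75.88 - j50.23 V.
Step 5 — Current: I = V / Z = -0.2286 - j0.1131 A = 0.255∠-153.7° A.
Step 6 — Complex power: S = V·I* = 23.03 + j2.902 VA.
Step 7 — Real power: P = Re(S) = 23.03 W.
Step 8 — Reactive power: Q = Im(S) = 2.902 VAR.
Step 9 — Apparent power: |S| = 23.21 VA.
Step 10 — Power factor: PF = P/|S| = 0.9922 (lagging).

(a) P = 23.03 W  (b) Q = 2.902 VAR  (c) S = 23.21 VA  (d) PF = 0.9922 (lagging)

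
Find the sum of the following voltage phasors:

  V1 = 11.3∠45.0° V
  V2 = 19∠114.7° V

Step 1 — Convert each phasor to rectangular form:
  V1 = 11.3·(cos(45.0°) + j·sin(45.0°)) = 7.99 + j7.99 V
  V2 = 19·(cos(114.7°) + j·sin(114.7°)) = -7.939 + j17.26 V
Step 2 — Sum components: V_total = 0.05083 + j25.25 V.
Step 3 — Convert to polar: |V_total| = 25.25 V, ∠V_total = 89.9°.

V_total = 25.25∠89.9° V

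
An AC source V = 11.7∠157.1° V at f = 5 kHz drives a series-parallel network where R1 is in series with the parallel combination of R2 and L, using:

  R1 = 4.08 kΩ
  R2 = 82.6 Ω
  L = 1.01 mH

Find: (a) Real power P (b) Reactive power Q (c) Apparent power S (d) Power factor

Step 1 — Angular frequency: ω = 2π·f = 2π·5000 = 3.142e+04 rad/s.
Step 2 — Component impedances:
  R1: Z = R = 4080 Ω
  R2: Z = R = 82.6 Ω
  L: Z = jωL = j·3.142e+04·0.00101 = 0 + j31.73 Ω
Step 3 — Parallel branch: R2 || L = 1/(1/R2 + 1/L) = 10.62 + j27.65 Ω.
Step 4 — Series with R1: Z_total = R1 + (R2 || L) = 4091 + j27.65 Ω = 4091∠0.4° Ω.
Step 5 — Source phasor: V = 11.7∠157.1° V = -10.78 + j4.553 V.
Step 6 — Current: I = V / Z = -0.002627 + j0.001131 A = 0.00286∠156.7° A.
Step 7 — Complex power: S = V·I* = 0.03346 + j0.0002262 VA.
Step 8 — Real power: P = Re(S) = 0.03346 W.
Step 9 — Reactive power: Q = Im(S) = 0.0002262 VAR.
Step 10 — Apparent power: |S| = 0.03346 VA.
Step 11 — Power factor: PF = P/|S| = 1 (lagging).

(a) P = 0.03346 W  (b) Q = 0.0002262 VAR  (c) S = 0.03346 VA  (d) PF = 1 (lagging)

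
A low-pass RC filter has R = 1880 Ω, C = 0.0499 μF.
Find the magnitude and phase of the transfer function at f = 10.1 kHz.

Step 1 — Angular frequency: ω = 2π·1.01e+04 = 6.346e+04 rad/s.
Step 2 — Transfer function: H(jω) = 1/(1 + jωRC).
Step 3 — Denominator: 1 + jωRC = 1 + j·6.346e+04·1880·4.99e-08 = 1 + j5.953.
Step 4 — H = 0.02744 - j0.1634.
Step 5 — Magnitude: |H| = 0.1657 (-15.6 dB); phase: φ = -80.5°.

|H| = 0.1657 (-15.6 dB), φ = -80.5°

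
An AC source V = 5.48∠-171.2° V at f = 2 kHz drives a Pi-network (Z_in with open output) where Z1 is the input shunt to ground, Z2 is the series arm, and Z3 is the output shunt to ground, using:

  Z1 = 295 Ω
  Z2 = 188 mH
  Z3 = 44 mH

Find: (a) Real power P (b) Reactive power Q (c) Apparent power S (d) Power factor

Step 1 — Angular frequency: ω = 2π·f = 2π·2000 = 1.257e+04 rad/s.
Step 2 — Component impedances:
  Z1: Z = R = 295 Ω
  Z2: Z = jωL = j·1.257e+04·0.188 = 0 + j2362 Ω
  Z3: Z = jωL = j·1.257e+04·0.044 = 0 + j552.9 Ω
Step 3 — With open output, the series arm Z2 and the output shunt Z3 appear in series to ground: Z2 + Z3 = 0 + j2915 Ω.
Step 4 — Parallel with input shunt Z1: Z_in = Z1 || (Z2 + Z3) = 292 + j29.55 Ω = 293.5∠5.8° Ω.
Step 5 — Source phasor: V = 5.48∠-171.2° V = -5.415 - j0.8384 V.
Step 6 — Current: I = V / Z = -0.01865 - j0.0009844 A = 0.01867∠-177.0° A.
Step 7 — Complex power: S = V·I* = 0.1018 + j0.0103 VA.
Step 8 — Real power: P = Re(S) = 0.1018 W.
Step 9 — Reactive power: Q = Im(S) = 0.0103 VAR.
Step 10 — Apparent power: |S| = 0.1023 VA.
Step 11 — Power factor: PF = P/|S| = 0.9949 (lagging).

(a) P = 0.1018 W  (b) Q = 0.0103 VAR  (c) S = 0.1023 VA  (d) PF = 0.9949 (lagging)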